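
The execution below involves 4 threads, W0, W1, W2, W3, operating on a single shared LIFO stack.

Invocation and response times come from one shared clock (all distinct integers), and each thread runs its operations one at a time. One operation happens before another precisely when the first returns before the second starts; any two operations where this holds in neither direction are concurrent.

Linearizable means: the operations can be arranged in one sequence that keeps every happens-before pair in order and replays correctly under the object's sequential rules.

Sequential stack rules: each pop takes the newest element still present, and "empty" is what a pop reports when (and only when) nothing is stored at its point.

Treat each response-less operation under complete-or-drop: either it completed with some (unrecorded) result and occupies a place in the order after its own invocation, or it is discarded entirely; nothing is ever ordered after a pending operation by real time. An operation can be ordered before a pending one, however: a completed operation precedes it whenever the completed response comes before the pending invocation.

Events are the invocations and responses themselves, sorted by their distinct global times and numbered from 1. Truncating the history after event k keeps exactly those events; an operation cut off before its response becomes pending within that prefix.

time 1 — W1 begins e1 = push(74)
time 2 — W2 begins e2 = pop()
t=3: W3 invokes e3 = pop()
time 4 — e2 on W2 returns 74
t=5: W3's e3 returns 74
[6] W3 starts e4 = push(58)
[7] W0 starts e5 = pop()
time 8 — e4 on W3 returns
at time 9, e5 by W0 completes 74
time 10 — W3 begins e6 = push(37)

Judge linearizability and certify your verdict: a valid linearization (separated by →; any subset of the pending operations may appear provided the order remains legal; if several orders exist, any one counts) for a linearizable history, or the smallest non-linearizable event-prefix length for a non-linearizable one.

cut after 4 events: linearizable; cut after 5 events (e3 responds, time 5): not linearizable
real-time-consistent orders of the 2 completed operations: 2 — all fail the LIFO stack replay
no escape via the 1 pending operation (e1): every completion choice fails
e.g. e2, e3 (pending dropped): illegal at step 1, since e2 pop() → 74 cannot apply there
e.g. e3, e2 (pending dropped): illegal at step 1, since e3 pop() → 74 cannot apply there

not linearizable — minimal violating prefix: 5 events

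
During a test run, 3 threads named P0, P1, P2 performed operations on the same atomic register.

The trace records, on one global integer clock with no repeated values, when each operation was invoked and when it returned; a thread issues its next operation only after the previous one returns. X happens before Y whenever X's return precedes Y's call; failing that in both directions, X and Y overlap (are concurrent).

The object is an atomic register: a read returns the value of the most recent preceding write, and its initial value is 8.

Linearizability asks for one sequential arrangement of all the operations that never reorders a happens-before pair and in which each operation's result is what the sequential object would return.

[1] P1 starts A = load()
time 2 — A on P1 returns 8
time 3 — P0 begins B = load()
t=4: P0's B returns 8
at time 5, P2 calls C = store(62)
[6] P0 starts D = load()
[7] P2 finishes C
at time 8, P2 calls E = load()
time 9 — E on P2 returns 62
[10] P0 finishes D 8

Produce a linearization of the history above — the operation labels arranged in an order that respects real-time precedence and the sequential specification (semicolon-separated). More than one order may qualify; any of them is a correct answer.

A; B; D; C; E

step 1: A load() → 8 — value 8
step 2: B load() → 8 — value 8
step 3: D load() → 8 — value 8
step 4: C store(62) — value 62
step 5: E load() → 62 — value 62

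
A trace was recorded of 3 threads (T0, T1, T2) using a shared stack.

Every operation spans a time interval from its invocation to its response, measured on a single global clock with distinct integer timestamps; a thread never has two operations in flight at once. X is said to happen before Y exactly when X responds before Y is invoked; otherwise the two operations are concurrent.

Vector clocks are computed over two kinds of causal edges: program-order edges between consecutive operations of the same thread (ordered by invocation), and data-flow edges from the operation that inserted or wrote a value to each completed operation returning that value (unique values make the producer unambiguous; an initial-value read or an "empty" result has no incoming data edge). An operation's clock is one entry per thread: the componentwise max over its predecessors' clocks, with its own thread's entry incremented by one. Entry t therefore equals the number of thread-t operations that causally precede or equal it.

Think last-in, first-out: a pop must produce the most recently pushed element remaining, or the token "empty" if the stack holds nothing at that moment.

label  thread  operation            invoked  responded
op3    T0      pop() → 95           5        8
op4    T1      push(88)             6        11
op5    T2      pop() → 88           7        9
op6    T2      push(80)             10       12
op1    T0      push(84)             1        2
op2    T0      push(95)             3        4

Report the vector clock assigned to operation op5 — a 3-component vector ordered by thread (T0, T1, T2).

op4 (invocation 6): nothing precedes it; T1's component alone gives (0, 1, 0)
op1 (invocation 1): nothing precedes it; T0's component alone gives (1, 0, 0)
VC(op5, invoked at 7): max of VC(op4)=(0, 1, 0), then +1 on thread T2 → (0, 1, 1)
VC(op2, invoked at 3): max of VC(op1)=(1, 0, 0), then +1 on thread T0 → (2, 0, 0)
VC(op6, invoked at 10): max of VC(op5)=(0, 1, 1), then +1 on thread T2 → (0, 1, 2)
VC(op3, invoked at 5): max of VC(op2)=(2, 0, 0), then +1 on thread T0 → (3, 0, 0)
target: VC(op5) = (0, 1, 1)

(0, 1, 1)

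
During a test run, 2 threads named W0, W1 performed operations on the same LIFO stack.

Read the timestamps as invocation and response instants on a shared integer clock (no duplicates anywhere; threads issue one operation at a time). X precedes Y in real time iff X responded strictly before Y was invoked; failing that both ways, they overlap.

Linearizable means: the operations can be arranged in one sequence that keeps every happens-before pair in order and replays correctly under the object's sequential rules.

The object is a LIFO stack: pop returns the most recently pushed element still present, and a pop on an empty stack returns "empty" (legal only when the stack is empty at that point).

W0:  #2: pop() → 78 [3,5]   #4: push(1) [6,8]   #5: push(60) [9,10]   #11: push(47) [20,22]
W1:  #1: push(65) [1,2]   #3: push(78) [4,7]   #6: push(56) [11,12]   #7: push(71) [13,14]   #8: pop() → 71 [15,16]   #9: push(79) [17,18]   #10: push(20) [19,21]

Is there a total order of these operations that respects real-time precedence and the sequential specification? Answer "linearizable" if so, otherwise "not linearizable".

linearizable

a witness: #1, #3, #2, #4, #5, #6, #7, #8, #9, #10, #11
1. #1 push(65), leaving stack <65>
2. #3 push(78), leaving stack <65,78>
3. #2 pop() → 78, leaving stack <65>
4. #4 push(1), leaving stack <65,1>
5. #5 push(60), leaving stack <65,1,60>
6. #6 push(56), leaving stack <65,1,60,56>
7. #7 push(71), leaving stack <65,1,60,56,71>
8. #8 pop() → 71, leaving stack <65,1,60,56>
9. #9 push(79), leaving stack <65,1,60,56,79>
10. #10 push(20), leaving stack <65,1,60,56,79,20>
11. #11 push(47), leaving stack <65,1,60,56,79,20,47>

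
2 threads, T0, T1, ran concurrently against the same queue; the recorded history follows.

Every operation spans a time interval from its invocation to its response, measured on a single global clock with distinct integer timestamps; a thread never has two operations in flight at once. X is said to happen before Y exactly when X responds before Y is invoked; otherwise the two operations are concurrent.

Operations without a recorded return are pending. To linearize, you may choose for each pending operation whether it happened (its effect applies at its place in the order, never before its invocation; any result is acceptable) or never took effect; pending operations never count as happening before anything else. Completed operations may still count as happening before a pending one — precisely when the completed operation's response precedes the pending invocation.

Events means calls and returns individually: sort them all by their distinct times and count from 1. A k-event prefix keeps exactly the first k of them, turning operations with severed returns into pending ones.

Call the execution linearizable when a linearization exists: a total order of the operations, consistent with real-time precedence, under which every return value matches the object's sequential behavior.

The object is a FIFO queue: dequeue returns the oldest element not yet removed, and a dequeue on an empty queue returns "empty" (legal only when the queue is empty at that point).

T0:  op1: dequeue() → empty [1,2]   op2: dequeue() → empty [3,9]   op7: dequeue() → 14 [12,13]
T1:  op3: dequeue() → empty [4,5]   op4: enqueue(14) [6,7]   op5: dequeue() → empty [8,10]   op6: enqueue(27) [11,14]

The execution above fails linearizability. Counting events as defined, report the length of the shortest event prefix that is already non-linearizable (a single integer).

10

events 1..9 are linearizable; a witness order is op1, op2, op3, op4:
1. op1 dequeue() → empty, leaving queue <>
2. op2 dequeue() → empty, leaving queue <>
3. op3 dequeue() → empty, leaving queue <>
4. op4 enqueue(14), leaving queue <14>
at event 10 (op5's time-10 response) nothing linearizes any more
one such order, op1, op2, op3, op4, op5, breaks at step 5 where op5 dequeue() → empty is illegal
one such order, op1, op3, op2, op4, op5, breaks at step 5 where op5 dequeue() → empty is illegal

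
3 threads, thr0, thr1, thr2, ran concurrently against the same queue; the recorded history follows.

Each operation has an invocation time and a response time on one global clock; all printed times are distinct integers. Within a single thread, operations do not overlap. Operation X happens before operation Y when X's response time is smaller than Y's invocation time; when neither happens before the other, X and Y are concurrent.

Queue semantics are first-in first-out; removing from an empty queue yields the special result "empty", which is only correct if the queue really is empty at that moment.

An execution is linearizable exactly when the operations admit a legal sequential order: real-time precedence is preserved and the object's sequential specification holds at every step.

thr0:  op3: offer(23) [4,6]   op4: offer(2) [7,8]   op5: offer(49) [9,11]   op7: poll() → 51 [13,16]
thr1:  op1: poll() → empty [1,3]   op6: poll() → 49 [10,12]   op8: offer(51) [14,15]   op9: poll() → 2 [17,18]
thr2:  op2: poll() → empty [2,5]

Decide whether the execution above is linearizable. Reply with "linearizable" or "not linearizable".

not linearizable

already the first 12 events (up to op6's response at time 12) admit no linearization; the first 11 still do
all 6 real-time-respecting orders fail — 6 completed queue operations, no legal replay
e.g. op1, op2, op3, op4, op5, op6: illegal at step 6, since op6 poll() → 49 cannot apply there
e.g. op1, op2, op3, op4, op6, op5: illegal at step 5, since op6 poll() → 49 cannot apply there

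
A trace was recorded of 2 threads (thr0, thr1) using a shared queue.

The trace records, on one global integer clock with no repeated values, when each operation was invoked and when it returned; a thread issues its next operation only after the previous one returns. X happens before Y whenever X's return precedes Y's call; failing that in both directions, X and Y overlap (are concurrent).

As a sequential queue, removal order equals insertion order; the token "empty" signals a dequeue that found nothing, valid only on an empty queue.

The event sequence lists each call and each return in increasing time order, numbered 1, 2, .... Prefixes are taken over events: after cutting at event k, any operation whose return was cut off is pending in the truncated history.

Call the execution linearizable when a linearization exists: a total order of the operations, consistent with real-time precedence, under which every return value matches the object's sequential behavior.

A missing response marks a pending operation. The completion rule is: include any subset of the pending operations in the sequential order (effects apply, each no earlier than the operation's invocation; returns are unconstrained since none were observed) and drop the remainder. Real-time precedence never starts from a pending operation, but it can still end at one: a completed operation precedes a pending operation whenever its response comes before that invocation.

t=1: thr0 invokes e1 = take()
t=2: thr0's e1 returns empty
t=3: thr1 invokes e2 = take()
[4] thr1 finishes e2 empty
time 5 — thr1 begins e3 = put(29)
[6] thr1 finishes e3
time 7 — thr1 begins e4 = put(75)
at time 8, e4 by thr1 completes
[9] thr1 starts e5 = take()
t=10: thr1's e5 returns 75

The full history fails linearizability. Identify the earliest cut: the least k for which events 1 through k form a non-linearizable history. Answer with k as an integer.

10

one valid order for events 1..9 is e1, e2, e3, e4:
1. e1 take() → empty, leaving queue <>
2. e2 take() → empty, leaving queue <>
3. e3 put(29), leaving queue <29>
4. e4 put(75), leaving queue <29,75>
include event 10 — e5 responding at 10 — and every candidate order breaks
one such order, e1, e2, e3, e4, e5, breaks at step 5 where e5 take() → 75 is illegal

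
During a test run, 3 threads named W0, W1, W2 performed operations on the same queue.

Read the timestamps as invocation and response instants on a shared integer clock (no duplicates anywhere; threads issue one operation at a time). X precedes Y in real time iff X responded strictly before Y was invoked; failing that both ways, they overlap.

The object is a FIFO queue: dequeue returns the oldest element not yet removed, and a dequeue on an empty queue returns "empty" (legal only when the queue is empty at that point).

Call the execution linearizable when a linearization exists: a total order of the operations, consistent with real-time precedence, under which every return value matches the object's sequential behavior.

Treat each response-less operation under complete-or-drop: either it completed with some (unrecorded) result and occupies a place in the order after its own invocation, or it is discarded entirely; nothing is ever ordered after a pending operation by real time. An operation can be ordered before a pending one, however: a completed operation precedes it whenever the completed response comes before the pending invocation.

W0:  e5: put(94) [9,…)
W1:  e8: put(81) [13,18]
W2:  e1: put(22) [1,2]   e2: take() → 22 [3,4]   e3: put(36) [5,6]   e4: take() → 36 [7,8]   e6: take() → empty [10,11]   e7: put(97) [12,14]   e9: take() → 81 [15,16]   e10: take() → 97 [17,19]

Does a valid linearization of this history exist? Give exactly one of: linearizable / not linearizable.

witness order: e1, e2, e3, e4, e6, e8, e7, e5, e9, e10
step 1: e1 put(22) — queue <22>
step 2: e2 take() → 22 — queue <>
step 3: e3 put(36) — queue <36>
step 4: e4 take() → 36 — queue <>
step 5: e6 take() → empty — queue <>
step 6: e8 put(81) — queue <81>
step 7: e7 put(97) — queue <81,97>
step 8: e5 put(94) (pending, included) — queue <81,97,94>
step 9: e9 take() → 81 — queue <97,94>
step 10: e10 take() → 97 — queue <94>

linearizable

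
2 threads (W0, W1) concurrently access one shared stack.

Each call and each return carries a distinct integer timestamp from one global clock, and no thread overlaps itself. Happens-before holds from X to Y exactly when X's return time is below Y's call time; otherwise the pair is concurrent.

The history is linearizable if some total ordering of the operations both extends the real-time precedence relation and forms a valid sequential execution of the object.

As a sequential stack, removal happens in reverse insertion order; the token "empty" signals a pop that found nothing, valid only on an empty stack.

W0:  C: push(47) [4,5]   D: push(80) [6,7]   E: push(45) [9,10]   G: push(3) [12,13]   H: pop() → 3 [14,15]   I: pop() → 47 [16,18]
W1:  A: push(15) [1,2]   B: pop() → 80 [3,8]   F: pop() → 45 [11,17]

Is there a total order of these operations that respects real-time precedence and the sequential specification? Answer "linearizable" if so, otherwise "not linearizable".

one valid linearization: A, C, D, B, E, F, G, H, I
1. A push(15), leaving stack <15>
2. C push(47), leaving stack <15,47>
3. D push(80), leaving stack <15,47,80>
4. B pop() → 80, leaving stack <15,47>
5. E push(45), leaving stack <15,47,45>
6. F pop() → 45, leaving stack <15,47>
7. G push(3), leaving stack <15,47,3>
8. H pop() → 3, leaving stack <15,47>
9. I pop() → 47, leaving stack <15>

linearizable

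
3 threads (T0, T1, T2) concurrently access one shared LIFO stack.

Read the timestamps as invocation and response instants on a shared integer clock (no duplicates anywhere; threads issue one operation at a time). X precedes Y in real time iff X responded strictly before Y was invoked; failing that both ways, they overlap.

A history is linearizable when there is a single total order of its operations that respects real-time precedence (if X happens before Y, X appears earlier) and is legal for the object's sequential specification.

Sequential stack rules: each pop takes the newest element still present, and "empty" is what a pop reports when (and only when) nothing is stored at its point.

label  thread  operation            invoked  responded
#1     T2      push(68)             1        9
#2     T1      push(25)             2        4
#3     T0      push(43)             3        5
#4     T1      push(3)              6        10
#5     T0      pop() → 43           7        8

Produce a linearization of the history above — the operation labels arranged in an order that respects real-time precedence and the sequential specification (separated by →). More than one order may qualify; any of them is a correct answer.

after step 1 (#1 push(68)): stack <68>
after step 2 (#2 push(25)): stack <68,25>
after step 3 (#3 push(43)): stack <68,25,43>
after step 4 (#5 pop() → 43): stack <68,25>
after step 5 (#4 push(3)): stack <68,25,3>

#1 → #2 → #3 → #5 → #4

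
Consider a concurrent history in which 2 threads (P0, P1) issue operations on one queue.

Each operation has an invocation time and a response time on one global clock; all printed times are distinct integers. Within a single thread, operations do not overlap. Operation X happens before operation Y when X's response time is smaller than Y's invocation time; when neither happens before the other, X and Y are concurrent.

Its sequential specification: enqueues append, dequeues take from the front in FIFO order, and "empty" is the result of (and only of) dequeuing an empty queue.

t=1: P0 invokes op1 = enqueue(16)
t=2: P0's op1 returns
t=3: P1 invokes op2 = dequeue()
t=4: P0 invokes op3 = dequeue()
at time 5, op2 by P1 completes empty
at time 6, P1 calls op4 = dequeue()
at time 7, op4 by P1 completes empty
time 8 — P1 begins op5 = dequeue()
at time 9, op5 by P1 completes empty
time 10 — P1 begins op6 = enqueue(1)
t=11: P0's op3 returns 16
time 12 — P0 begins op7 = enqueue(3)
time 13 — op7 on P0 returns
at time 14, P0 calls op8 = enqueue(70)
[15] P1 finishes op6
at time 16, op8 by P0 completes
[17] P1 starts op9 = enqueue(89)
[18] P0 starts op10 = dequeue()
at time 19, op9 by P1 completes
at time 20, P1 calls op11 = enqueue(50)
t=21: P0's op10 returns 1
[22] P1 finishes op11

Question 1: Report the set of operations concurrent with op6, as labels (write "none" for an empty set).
Answer: op3, op7, op8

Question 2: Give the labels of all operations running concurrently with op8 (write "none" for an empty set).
Answer: op6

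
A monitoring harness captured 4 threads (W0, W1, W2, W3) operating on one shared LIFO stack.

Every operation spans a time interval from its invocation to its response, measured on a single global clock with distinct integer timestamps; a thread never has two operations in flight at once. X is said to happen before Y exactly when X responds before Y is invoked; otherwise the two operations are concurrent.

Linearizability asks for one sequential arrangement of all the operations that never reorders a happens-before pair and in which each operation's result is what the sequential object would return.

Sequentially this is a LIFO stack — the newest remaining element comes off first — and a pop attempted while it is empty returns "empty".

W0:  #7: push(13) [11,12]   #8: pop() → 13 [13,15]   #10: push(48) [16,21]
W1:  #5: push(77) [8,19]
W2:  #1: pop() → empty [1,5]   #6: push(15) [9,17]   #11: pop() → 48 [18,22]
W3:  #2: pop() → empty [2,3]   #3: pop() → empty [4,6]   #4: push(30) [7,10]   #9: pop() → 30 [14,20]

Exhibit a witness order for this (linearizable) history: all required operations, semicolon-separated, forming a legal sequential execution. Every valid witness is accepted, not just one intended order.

#1; #2; #3; #4; #7; #8; #9; #5; #6; #10; #11

step 1: #1 pop() → empty — stack <>
step 2: #2 pop() → empty — stack <>
step 3: #3 pop() → empty — stack <>
step 4: #4 push(30) — stack <30>
step 5: #7 push(13) — stack <30,13>
step 6: #8 pop() → 13 — stack <30>
step 7: #9 pop() → 30 — stack <>
step 8: #5 push(77) — stack <77>
step 9: #6 push(15) — stack <77,15>
step 10: #10 push(48) — stack <77,15,48>
step 11: #11 pop() → 48 — stack <77,15>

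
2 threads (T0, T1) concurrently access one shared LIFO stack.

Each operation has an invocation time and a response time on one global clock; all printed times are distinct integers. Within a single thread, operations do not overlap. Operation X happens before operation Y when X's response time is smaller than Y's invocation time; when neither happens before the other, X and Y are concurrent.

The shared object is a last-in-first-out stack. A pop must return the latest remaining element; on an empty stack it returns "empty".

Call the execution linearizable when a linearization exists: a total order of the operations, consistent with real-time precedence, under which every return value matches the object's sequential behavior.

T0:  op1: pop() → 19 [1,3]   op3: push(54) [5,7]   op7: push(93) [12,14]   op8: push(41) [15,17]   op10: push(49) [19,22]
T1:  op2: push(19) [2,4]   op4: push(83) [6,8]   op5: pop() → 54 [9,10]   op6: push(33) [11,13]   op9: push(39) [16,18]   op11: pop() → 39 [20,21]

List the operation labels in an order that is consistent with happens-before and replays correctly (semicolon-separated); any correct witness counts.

op2; op1; op4; op3; op5; op6; op7; op8; op9; op11; op10

after step 1 (op2 push(19)): stack <19>
after step 2 (op1 pop() → 19): stack <>
after step 3 (op4 push(83)): stack <83>
after step 4 (op3 push(54)): stack <83,54>
after step 5 (op5 pop() → 54): stack <83>
after step 6 (op6 push(33)): stack <83,33>
after step 7 (op7 push(93)): stack <83,33,93>
after step 8 (op8 push(41)): stack <83,33,93,41>
after step 9 (op9 push(39)): stack <83,33,93,41,39>
after step 10 (op11 pop() → 39): stack <83,33,93,41>
after step 11 (op10 push(49)): stack <83,33,93,41,49>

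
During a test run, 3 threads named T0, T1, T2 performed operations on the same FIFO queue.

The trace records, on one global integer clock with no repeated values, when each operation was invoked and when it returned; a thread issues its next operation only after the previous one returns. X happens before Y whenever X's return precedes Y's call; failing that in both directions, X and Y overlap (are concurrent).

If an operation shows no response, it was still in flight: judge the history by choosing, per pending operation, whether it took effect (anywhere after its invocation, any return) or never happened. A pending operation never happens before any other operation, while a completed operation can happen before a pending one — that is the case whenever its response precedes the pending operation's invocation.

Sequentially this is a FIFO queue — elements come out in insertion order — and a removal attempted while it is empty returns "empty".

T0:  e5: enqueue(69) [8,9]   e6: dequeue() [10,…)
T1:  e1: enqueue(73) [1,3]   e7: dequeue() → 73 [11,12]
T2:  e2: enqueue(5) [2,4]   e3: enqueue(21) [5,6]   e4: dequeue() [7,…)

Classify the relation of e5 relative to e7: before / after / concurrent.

e5 spans [8,9], e7 spans [11,12]
resp(e5)=9 < inv(e7)=11

before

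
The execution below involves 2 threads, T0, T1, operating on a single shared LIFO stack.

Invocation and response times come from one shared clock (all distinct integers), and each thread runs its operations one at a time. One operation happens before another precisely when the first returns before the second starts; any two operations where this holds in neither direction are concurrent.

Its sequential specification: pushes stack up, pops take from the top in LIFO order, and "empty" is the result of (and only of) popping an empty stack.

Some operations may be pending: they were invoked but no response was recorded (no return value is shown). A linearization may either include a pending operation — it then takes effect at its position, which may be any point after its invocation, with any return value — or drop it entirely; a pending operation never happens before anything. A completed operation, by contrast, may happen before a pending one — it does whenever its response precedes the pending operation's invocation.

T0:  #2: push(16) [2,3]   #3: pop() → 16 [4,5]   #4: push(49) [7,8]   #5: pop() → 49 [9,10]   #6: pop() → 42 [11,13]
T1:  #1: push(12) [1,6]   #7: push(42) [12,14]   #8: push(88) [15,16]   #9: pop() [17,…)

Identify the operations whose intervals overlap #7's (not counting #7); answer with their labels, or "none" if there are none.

#7 runs from 12 to 14; window-overlapping ops are concurrent
#1 [1,6]: before
#2 [2,3]: before
#3 [4,5]: before
#4 [7,8]: before
#5 [9,10]: before
#6 [11,13]: concurrent
#8 [15,16]: after
#9 [17,…): after

#6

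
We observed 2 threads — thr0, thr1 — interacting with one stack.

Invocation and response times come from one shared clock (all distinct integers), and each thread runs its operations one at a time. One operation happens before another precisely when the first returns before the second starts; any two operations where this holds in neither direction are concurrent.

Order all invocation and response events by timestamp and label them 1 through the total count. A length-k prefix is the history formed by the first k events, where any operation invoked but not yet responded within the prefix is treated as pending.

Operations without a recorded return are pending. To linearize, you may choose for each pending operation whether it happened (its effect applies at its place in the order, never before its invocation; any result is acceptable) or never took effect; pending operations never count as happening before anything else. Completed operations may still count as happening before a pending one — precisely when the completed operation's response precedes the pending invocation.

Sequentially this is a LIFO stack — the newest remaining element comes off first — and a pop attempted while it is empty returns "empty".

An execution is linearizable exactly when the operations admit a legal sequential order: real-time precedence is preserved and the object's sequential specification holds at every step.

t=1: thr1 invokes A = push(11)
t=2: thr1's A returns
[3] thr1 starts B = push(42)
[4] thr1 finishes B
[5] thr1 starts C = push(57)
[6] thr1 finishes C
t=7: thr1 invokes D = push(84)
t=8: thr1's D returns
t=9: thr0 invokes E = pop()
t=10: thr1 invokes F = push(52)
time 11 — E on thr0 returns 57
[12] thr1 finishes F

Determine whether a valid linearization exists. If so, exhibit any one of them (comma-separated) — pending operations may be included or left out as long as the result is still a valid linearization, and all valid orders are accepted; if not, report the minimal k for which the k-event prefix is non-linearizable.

not linearizable — minimal violating prefix: 11 events

events 1..10 are fine; event 11 — the response of E at time 11 — makes the prefix non-linearizable
the sole real-time-consistent order of 5 completed operations fails the stack replay
no escape via the 1 pending operation (F): every completion choice fails
one such order, A, B, C, D, E (pending dropped), breaks at step 5 where E pop() → 57 is illegal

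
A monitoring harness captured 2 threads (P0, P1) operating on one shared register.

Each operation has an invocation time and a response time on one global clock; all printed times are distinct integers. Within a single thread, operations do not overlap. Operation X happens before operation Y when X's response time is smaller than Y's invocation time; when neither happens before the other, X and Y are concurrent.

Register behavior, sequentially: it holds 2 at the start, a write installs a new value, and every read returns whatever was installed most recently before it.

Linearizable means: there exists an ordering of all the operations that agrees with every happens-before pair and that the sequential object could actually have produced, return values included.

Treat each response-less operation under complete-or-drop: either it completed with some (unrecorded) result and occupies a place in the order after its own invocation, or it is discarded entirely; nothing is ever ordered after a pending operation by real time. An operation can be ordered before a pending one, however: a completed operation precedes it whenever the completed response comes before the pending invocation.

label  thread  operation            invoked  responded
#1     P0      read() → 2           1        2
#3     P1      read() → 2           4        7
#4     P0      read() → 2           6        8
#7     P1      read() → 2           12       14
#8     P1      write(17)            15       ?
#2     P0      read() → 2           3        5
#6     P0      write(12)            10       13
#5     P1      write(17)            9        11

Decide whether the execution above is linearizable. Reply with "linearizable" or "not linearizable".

not linearizable

the violation lands at event 14, #7's response at time 14: events 1..13 linearize, events 1..14 do not
every one of the 9 real-time-consistent orders over 7 completed register ops fails the sequential spec
e.g. #1, #2, #3, #4, #5, #6, #7: illegal at step 7, since #7 read() → 2 cannot apply there
e.g. #1, #2, #3, #4, #5, #7, #6: illegal at step 6, since #7 read() → 2 cannot apply there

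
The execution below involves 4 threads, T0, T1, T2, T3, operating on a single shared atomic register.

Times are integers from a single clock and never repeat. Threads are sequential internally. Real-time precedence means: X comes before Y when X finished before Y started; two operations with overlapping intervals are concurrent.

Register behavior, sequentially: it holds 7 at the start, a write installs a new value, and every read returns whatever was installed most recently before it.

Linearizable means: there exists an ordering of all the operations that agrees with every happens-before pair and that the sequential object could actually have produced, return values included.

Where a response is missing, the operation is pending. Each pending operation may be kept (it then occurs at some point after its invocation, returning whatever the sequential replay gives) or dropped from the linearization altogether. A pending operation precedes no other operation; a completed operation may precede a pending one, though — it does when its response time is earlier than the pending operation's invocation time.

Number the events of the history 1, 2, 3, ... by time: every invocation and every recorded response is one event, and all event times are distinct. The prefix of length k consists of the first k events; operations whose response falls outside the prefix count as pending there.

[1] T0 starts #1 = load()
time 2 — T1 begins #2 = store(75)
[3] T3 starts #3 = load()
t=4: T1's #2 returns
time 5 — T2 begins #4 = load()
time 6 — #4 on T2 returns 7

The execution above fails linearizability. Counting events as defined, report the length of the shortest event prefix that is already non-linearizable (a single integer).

one valid order for events 1..5 is #1, #2:
after step 1 (#1 load() (pending, included)): value 7
after step 2 (#2 store(75)): value 75
at event 6 (#4's time-6 response) nothing linearizes any more
completion choices over the 2 pending operations (#1, #3) were checked; none helps
e.g. #2, #4 (pending dropped): illegal at step 2, since #4 load() → 7 cannot apply there

6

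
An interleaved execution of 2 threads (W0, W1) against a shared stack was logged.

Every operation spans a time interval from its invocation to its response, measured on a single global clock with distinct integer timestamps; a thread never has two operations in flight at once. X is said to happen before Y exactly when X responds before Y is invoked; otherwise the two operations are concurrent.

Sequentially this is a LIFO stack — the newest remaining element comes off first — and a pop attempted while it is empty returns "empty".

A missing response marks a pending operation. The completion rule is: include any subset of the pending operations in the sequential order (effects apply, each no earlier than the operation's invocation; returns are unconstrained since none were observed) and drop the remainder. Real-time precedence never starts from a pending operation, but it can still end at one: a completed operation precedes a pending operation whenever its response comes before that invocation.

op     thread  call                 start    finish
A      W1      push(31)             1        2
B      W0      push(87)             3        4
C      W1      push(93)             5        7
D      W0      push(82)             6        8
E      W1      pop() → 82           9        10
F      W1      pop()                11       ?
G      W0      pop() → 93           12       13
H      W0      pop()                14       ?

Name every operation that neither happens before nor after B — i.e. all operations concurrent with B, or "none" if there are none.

none

B runs from 3 to 4; window-overlapping ops are concurrent
A [1,2]: before
C [5,7]: after
D [6,8]: after
E [9,10]: after
F [11,…): after
G [12,13]: after
H [14,…): after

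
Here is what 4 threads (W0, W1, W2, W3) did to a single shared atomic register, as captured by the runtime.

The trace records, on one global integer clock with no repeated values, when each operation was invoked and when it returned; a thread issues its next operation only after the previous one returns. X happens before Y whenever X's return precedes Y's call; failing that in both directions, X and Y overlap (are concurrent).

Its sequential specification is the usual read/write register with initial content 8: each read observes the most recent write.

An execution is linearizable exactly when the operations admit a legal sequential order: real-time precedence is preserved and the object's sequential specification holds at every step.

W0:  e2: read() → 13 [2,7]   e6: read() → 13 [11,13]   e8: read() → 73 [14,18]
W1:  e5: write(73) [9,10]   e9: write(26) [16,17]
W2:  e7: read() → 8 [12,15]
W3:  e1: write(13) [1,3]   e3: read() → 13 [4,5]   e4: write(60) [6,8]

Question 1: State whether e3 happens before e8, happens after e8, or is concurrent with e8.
e3 spans [4,5], e8 spans [14,18]
resp(e3)=5 < inv(e8)=14

before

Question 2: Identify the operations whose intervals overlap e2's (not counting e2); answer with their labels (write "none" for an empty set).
e2 spans [2,7]; an op avoiding the whole window 2..7 is ordered, any other is concurrent
e1 [1,3]: concurrent
e3 [4,5]: concurrent
e4 [6,8]: concurrent
e5 [9,10]: after
e6 [11,13]: after
e7 [12,15]: after
e8 [14,18]: after
e9 [16,17]: after

e1, e3, e4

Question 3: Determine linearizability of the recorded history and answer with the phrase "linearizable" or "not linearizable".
already the first 13 events (up to e6's response at time 13) admit no linearization; the first 12 still do
checked exhaustively: 4 real-time-consistent orders of 6 completed operations, zero legal atomic register replays
every completion of the 1 pending operation (e7) was checked; none linearizes
take e1, e2, e3, e4, e5, e6 (pending dropped): step 6 already fails, because e6 read() → 13 cannot occur there
take e1, e3, e2, e4, e5, e6 (pending dropped): step 6 already fails, because e6 read() → 13 cannot occur there

not linearizable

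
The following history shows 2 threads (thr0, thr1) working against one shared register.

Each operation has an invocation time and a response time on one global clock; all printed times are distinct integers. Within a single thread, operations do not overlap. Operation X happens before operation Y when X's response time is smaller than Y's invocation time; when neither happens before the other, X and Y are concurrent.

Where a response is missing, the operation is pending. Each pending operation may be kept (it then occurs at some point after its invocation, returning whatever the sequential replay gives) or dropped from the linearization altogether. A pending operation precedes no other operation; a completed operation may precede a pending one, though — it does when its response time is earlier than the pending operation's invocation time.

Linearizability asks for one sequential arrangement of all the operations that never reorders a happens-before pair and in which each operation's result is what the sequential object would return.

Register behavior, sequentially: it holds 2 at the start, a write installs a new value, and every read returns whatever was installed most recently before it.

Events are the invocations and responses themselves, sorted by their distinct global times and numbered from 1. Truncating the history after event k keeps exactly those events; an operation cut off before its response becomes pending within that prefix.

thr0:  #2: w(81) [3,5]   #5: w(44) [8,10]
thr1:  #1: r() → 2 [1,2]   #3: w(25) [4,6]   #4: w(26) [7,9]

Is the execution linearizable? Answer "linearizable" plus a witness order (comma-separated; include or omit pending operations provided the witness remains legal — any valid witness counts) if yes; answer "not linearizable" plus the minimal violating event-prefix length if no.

1. #1 r() → 2, leaving value 2
2. #2 w(81), leaving value 81
3. #3 w(25), leaving value 25
4. #4 w(26), leaving value 26
5. #5 w(44), leaving value 44

linearizable — witness: #1, #2, #3, #4, #5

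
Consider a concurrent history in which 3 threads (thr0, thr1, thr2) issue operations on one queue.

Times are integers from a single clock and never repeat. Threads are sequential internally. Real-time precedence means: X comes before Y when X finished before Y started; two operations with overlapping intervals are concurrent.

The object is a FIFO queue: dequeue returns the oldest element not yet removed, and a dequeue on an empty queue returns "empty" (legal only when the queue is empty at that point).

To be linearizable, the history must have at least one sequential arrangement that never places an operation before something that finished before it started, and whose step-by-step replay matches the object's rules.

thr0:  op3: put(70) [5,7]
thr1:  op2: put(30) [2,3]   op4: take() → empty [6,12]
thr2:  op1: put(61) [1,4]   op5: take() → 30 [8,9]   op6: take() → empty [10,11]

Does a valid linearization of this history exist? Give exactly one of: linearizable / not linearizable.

not linearizable

cut after 10 events: linearizable; cut after 11 events (op6 responds, time 11): not linearizable
checked exhaustively: 2 real-time-consistent orders of 5 completed operations, zero legal queue replays
include/drop combinations of the 1 pending operation (op4) were all tried; none helps
e.g. op1, op2, op3, op5, op6 (pending dropped): illegal at step 4, since op5 take() → 30 cannot apply there
e.g. op2, op1, op3, op5, op6 (pending dropped): illegal at step 5, since op6 take() → empty cannot apply there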